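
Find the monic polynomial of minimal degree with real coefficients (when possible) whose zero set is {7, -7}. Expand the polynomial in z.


The polynomial is p(z) = ∏_{α ∈ S} (z − α), where S = {7, -7}.
Expanding the product yields: p(z) = z^2 -49.
The resulting polynomial has degree 2 and real coefficients as required.

p(z) = z^2 -49.


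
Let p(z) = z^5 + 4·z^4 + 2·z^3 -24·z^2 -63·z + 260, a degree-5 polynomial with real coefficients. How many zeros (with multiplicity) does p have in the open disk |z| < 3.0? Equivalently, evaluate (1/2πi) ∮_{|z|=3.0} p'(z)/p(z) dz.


The zeros of p are: (2 + 1i), (2 - 1i), (-2 + 3i), (-2 - 3i), -4.
Their magnitudes are: 2.236, 2.236, 3.606, 3.606, 4.
Zeros with |z| < R = 3.0: (2 + 1i), (2 - 1i).
Count = 2.
By the argument principle, (1/2πi) ∮_{|z|=R} p'(z)/p(z) dz equals exactly this count.

Number of zeros inside |z| < 3.0: 2.


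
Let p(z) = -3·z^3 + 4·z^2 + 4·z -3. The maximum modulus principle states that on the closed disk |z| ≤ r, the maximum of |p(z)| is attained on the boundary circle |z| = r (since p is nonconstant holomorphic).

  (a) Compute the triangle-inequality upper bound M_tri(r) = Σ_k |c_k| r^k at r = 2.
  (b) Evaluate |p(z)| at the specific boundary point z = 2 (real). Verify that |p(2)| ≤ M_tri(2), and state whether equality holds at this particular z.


Coefficients: c_0 = -3, c_1 = 4, c_2 = 4, c_3 = -3. Radius r = 2.
Part (a). Triangle bound: M_tri(r) = Σ_k |c_k| r^k
  = |-3|·2^0 + |4|·2^1 + |4|·2^2 + |-3|·2^3
  = 3 + 8 + 16 + 24 = 51.
This bounds M(r) := max_{|z|=r} |p(z)| from above; equality holds iff all terms c_k z^k can be made to align in phase at a single z on |z|=r.
Part (b). At z = 2 (real, on the circle |z| = r):
  p(2) = (-3)·2^0 + (4)·2^1 + (4)·2^2 + (-3)·2^3 = -3.
  |p(2)| = 3.
Check: |p(2)| = 3 ≤ 51 = M_tri(2). ✓ Equality does not hold at z = 2 (the coefficients have mixed signs, so the terms do not all align in phase there).

M_tri(2) = 51; |p(2)| = 3; equality at z=2: no.


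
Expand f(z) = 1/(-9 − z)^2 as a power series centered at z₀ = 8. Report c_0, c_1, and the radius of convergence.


Let w = z − z₀, so z = z₀ + w.
Then -9 − z = -9 − (z₀ + w) = (-9 − z₀) − w = -17 − w.
f(z) = 1/(-17 − w)^2 = (1/(-17)^2) · (1 − w/(-17))^{−2}.
By the binomial series (1−u)^{−2} = Σ_{n≥0} C(n+1, 1) u^n for |u|<1, with u = w/(-17):
  c_n = C(n+1, 1) / (-17)^(n+2).
  c_0 = 1/(-17)^2 = 1/289.
  c_1 = 2/(-17)^3 = -2/4913.
The series is valid for |w/d| < 1, i.e. |z − z₀| < |d|.
Radius of convergence: R = |-9 − z₀| = |-17| = 17 (distance from z₀ to the singularity z = -9).

c_0 = 1/289, c_1 = -2/4913; R = 17.


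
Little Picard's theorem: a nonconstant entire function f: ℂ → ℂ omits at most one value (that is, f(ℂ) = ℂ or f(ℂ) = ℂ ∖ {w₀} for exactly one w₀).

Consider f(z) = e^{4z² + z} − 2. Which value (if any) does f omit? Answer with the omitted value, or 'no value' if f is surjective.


Little Picard bounds the complement of f(ℂ) to at most one point.
The exponent g(z) = 4z² + z is a nonconstant polynomial, hence surjective onto ℂ. So e^{g(z)} takes every value in {e^w : w ∈ ℂ} = ℂ ∖ {0}. Adding -2 shifts the range to ℂ ∖ {-2}. f omits exactly -2.

Omitted value: -2.


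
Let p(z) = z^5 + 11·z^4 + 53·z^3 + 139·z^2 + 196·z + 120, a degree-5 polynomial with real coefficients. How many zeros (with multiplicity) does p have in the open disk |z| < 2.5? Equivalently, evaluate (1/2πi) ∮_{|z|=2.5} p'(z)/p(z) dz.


The zeros of p are: (-2 + 1i), (-2 - 1i), -3, (-2 + 2i), (-2 - 2i).
Their magnitudes are: 2.236, 2.236, 3, 2.828, 2.828.
Zeros with |z| < R = 2.5: (-2 + 1i), (-2 - 1i).
Count = 2.
By the argument principle, (1/2πi) ∮_{|z|=R} p'(z)/p(z) dz equals exactly this count.

Number of zeros inside |z| < 2.5: 2.


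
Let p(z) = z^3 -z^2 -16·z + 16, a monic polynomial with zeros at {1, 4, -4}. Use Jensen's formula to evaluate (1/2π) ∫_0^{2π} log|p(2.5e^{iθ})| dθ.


Zeros: -4, 1, 4; r = 2.5.
Inside |z| < r: 1. Outside (|z| ≥ r): -4, 4.
p(0) = 16, so log|p(0)| = log(16) = 2.7726.
Apply Jensen: I(r) = log|p(0)| + Σ_k log(r/|z_k|), summed over zeros inside |z| < r.
  log(r/|z_k|) for z_k = 1: log(2.5/1) = 0.9163
  Outside zeros (-4, 4) contribute nothing to the Jensen sum.
Sum over inside zeros: 0.9163.
I(r) = log|p(0)| + (inside sum) = 2.7726 + 0.9163 = 3.6889.
Note: since some zeros are outside |z| ≤ r, the simplified n·log(r) form does NOT apply — only the inside zeros contribute.

I(r) ≈ 3.6889.


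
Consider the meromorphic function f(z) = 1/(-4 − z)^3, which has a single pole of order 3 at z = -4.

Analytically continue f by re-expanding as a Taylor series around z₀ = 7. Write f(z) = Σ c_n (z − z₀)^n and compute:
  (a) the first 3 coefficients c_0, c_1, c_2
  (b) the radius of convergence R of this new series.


Let w = z − z₀, so z = z₀ + w.
Then -4 − z = -4 − (z₀ + w) = (-4 − z₀) − w = -11 − w.
f(z) = 1/(-11 − w)^3 = (1/(-11)^3) · (1 − w/(-11))^{−3}.
By the binomial series (1−u)^{−3} = Σ_{n≥0} C(n+2, 2) u^n for |u|<1, with u = w/(-11):
  c_n = C(n+2, 2) / (-11)^(n+3).
  c_0 = 1/(-11)^3 = -1/1331.
  c_1 = 3/(-11)^4 = 3/14641.
  c_2 = 6/(-11)^5 = -6/161051.
The series is valid for |w/d| < 1, i.e. |z − z₀| < |d|.
Radius of convergence: R = |-4 − z₀| = |-11| = 11 (distance from z₀ to the singularity z = -4).

c_0 = -1/1331, c_1 = 3/14641, c_2 = -6/161051; R = 11.


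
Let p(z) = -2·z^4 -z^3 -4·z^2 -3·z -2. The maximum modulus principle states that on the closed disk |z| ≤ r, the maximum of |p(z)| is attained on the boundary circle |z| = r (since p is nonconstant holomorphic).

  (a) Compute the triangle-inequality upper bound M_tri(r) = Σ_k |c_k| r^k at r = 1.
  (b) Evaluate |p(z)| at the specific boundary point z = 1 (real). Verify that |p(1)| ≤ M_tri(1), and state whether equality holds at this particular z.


Coefficients: c_0 = -2, c_1 = -3, c_2 = -4, c_3 = -1, c_4 = -2. Radius r = 1.
Part (a). Triangle bound: M_tri(r) = Σ_k |c_k| r^k
  = |-2|·1^0 + |-3|·1^1 + |-4|·1^2 + |-1|·1^3 + |-2|·1^4
  = 2 + 3 + 4 + 1 + 2 = 12.
This bounds M(r) := max_{|z|=r} |p(z)| from above; equality holds iff all terms c_k z^k can be made to align in phase at a single z on |z|=r.
Part (b). At z = 1 (real, on the circle |z| = r):
  p(1) = (-2)·1^0 + (-3)·1^1 + (-4)·1^2 + (-1)·1^3 + (-2)·1^4 = -12.
  |p(1)| = 12.
Since all nonzero coefficients share the same sign, |p(1)| = 12 = M_tri(1); the triangle bound is attained at z = 1, so in fact M(r) = 12.

M_tri(1) = 12; |p(1)| = 12; equality at z=1: yes.


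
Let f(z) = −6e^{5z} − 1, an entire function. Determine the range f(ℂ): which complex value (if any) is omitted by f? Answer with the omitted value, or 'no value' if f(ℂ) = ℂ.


Little Picard bounds the complement of f(ℂ) to at most one point.
e^{5z} is never zero on ℂ, so -6·e^{5z} takes every value in ℂ ∖ {0}. Adding -1 shifts the range to ℂ ∖ {-1}. Thus f omits exactly the value -1.

Omitted value: -1.


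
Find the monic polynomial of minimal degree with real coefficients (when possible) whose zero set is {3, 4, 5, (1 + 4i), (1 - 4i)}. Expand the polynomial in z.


The polynomial is p(z) = ∏_{α ∈ S} (z − α), where S = {3, 4, 5, (1 + 4i), (1 - 4i)}.
Expanding the product yields: p(z) = z^5 -14·z^4 + 88·z^3 -358·z^2 + 919·z -1020.
Note conjugate pairs combine to real quadratics: (z − (1+4i))(z − (1−4i)) = z² − 2z + 17.
The resulting polynomial has degree 5 and real coefficients as required.

p(z) = z^5 -14·z^4 + 88·z^3 -358·z^2 + 919·z -1020.


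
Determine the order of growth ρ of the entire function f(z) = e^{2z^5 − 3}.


|e^{2z^5 − 3}| = e^{Re(2·z^5) + -3} ≤ e^{2|z|^5 + -3} = e^{2r^5 + -3} on |z| = r, so ρ ≤ 5. Choosing z on |z|=r so that 2·z^5 is real positive (always possible by picking arg z appropriately) gives |f(z)| = e^{2r^5 + -3}, matching the bound. The additive constant -3 does not affect log log M(r) ~ 5·log r. Hence ρ = 5.
Therefore ρ = 5.

Order ρ = 5.


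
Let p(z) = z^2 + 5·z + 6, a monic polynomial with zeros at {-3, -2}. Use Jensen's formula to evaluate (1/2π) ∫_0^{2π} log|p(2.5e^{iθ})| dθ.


Zeros: -3, -2; r = 2.5.
Inside |z| < r: -2. Outside (|z| ≥ r): -3.
p(0) = 6, so log|p(0)| = log(6) = 1.7918.
Apply Jensen: I(r) = log|p(0)| + Σ_k log(r/|z_k|), summed over zeros inside |z| < r.
  log(r/|z_k|) for z_k = -2: log(2.5/2) = 0.2231
  Outside zeros (-3) contribute nothing to the Jensen sum.
Sum over inside zeros: 0.2231.
I(r) = log|p(0)| + (inside sum) = 1.7918 + 0.2231 = 2.0149.
Note: since some zeros are outside |z| ≤ r, the simplified n·log(r) form does NOT apply — only the inside zeros contribute.

I(r) ≈ 2.0149.


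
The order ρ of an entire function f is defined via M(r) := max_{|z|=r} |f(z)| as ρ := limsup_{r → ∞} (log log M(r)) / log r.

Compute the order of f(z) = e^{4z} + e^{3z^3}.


Each summand is entire of order 1 and 3 respectively (as in the single-exponential case). The order of a sum is at most the max of the orders, so ρ ≤ 3. For the lower bound: on |z|=r choose arg z so that 3z^3 is real positive; then |e^{3z^3}| = e^{3r^3} while |e^{4z}| ≤ e^{4r^1} = o(e^{3r^3}). So |f| ≥ e^{3r^3}(1 − o(1)) and ρ ≥ 3. Hence ρ = max(1, 3) = 3.
Therefore ρ = 3.

Order ρ = 3.


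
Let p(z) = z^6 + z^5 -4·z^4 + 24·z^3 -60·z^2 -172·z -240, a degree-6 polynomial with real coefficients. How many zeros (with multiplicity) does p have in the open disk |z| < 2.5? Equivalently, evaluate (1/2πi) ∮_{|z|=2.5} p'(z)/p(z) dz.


The zeros of p are: (-1 + 1i), (-1 - 1i), 3, (1 + 3i), (1 - 3i), -4.
Their magnitudes are: 1.414, 1.414, 3, 3.162, 3.162, 4.
Zeros with |z| < R = 2.5: (-1 + 1i), (-1 - 1i).
Count = 2.
By the argument principle, (1/2πi) ∮_{|z|=R} p'(z)/p(z) dz equals exactly this count.

Number of zeros inside |z| < 2.5: 2.


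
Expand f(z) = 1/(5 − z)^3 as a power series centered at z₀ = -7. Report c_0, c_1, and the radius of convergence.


Let w = z − z₀, so z = z₀ + w.
Then 5 − z = 5 − (z₀ + w) = (5 − z₀) − w = 12 − w.
f(z) = 1/(12 − w)^3 = (1/(12)^3) · (1 − w/(12))^{−3}.
By the binomial series (1−u)^{−3} = Σ_{n≥0} C(n+2, 2) u^n for |u|<1, with u = w/(12):
  c_n = C(n+2, 2) / (12)^(n+3).
  c_0 = 1/(12)^3 = 1/1728.
  c_1 = 3/(12)^4 = 1/6912.
The series is valid for |w/d| < 1, i.e. |z − z₀| < |d|.
Radius of convergence: R = |5 − z₀| = |12| = 12 (distance from z₀ to the singularity z = 5).

c_0 = 1/1728, c_1 = 1/6912; R = 12.


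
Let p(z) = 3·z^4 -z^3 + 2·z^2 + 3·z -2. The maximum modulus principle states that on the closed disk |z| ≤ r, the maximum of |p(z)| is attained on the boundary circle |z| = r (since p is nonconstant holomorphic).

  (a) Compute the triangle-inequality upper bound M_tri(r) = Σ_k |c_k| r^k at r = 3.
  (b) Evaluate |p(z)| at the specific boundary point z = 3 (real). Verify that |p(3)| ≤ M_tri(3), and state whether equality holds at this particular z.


Coefficients: c_0 = -2, c_1 = 3, c_2 = 2, c_3 = -1, c_4 = 3. Radius r = 3.
Part (a). Triangle bound: M_tri(r) = Σ_k |c_k| r^k
  = |-2|·3^0 + |3|·3^1 + |2|·3^2 + |-1|·3^3 + |3|·3^4
  = 2 + 9 + 18 + 27 + 243 = 299.
This bounds M(r) := max_{|z|=r} |p(z)| from above; equality holds iff all terms c_k z^k can be made to align in phase at a single z on |z|=r.
Part (b). At z = 3 (real, on the circle |z| = r):
  p(3) = (-2)·3^0 + (3)·3^1 + (2)·3^2 + (-1)·3^3 + (3)·3^4 = 241.
  |p(3)| = 241.
Check: |p(3)| = 241 ≤ 299 = M_tri(3). ✓ Equality does not hold at z = 3 (the coefficients have mixed signs, so the terms do not all align in phase there).

M_tri(3) = 299; |p(3)| = 241; equality at z=3: no.


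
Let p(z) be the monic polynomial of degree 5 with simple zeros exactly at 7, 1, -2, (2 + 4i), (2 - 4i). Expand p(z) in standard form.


The polynomial is p(z) = ∏_{α ∈ S} (z − α), where S = {7, 1, -2, (2 + 4i), (2 - 4i)}.
Expanding the product yields: p(z) = z^5 -10·z^4 + 35·z^3 -70·z^2 -236·z + 280.
Note conjugate pairs combine to real quadratics: (z − (2+4i))(z − (2−4i)) = z² − 4z + 20.
The resulting polynomial has degree 5 and real coefficients as required.

p(z) = z^5 -10·z^4 + 35·z^3 -70·z^2 -236·z + 280.


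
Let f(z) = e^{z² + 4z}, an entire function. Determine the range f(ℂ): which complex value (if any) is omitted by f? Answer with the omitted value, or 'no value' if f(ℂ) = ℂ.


Little Picard bounds the complement of f(ℂ) to at most one point.
The exponent g(z) = z² + 4z is a nonconstant polynomial, hence surjective onto ℂ. So e^{g(z)} takes every value in {e^w : w ∈ ℂ} = ℂ ∖ {0}. Adding 0 shifts the range to ℂ ∖ {0}. f omits exactly 0.

Omitted value: 0.


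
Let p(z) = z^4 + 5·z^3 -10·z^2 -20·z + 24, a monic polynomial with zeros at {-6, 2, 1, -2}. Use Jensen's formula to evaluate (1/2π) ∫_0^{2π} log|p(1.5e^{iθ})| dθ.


Zeros: -6, -2, 1, 2; r = 1.5.
Inside |z| < r: 1. Outside (|z| ≥ r): -6, -2, 2.
p(0) = 24, so log|p(0)| = log(24) = 3.1781.
Apply Jensen: I(r) = log|p(0)| + Σ_k log(r/|z_k|), summed over zeros inside |z| < r.
  log(r/|z_k|) for z_k = 1: log(1.5/1) = 0.4055
  Outside zeros (-6, -2, 2) contribute nothing to the Jensen sum.
Sum over inside zeros: 0.4055.
I(r) = log|p(0)| + (inside sum) = 3.1781 + 0.4055 = 3.5835.
Note: since some zeros are outside |z| ≤ r, the simplified n·log(r) form does NOT apply — only the inside zeros contribute.

I(r) ≈ 3.5835.


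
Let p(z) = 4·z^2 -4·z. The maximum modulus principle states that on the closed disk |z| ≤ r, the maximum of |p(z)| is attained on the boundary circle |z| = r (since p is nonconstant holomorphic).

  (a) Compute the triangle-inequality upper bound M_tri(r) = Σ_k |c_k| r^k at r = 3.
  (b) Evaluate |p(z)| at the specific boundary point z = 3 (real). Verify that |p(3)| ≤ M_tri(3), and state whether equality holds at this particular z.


Coefficients: c_0 = 0, c_1 = -4, c_2 = 4. Radius r = 3.
Part (a). Triangle bound: M_tri(r) = Σ_k |c_k| r^k
  = |0|·3^0 + |-4|·3^1 + |4|·3^2
  = 0 + 12 + 36 = 48.
This bounds M(r) := max_{|z|=r} |p(z)| from above; equality holds iff all terms c_k z^k can be made to align in phase at a single z on |z|=r.
Part (b). At z = 3 (real, on the circle |z| = r):
  p(3) = (0)·3^0 + (-4)·3^1 + (4)·3^2 = 24.
  |p(3)| = 24.
Check: |p(3)| = 24 ≤ 48 = M_tri(3). ✓ Equality does not hold at z = 3 (the coefficients have mixed signs, so the terms do not all align in phase there).

M_tri(3) = 48; |p(3)| = 24; equality at z=3: no.


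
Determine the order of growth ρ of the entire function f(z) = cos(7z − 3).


cos(w) is a linear combination of e^{iw} and e^{−iw} (or e^w, e^{−w} in the hyperbolic case), so |cos(w)| ≤ e^{|w|}. With w = 7z − 3, |w| ≤ 7|z| + 3 = 7r + 3 on |z| = r, giving M(r) ≤ e^{7r + 3}, so ρ ≤ 1. On a suitable ray (z = it for sin/cos; z = t for sinh/cosh, t real → ∞), |cos(7z − 3)| grows like e^{7|t|}/2, so ρ ≥ 1. Hence ρ = 1.
Therefore ρ = 1.

Order ρ = 1.


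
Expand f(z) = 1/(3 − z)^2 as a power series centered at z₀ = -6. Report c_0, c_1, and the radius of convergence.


Let w = z − z₀, so z = z₀ + w.
Then 3 − z = 3 − (z₀ + w) = (3 − z₀) − w = 9 − w.
f(z) = 1/(9 − w)^2 = (1/(9)^2) · (1 − w/(9))^{−2}.
By the binomial series (1−u)^{−2} = Σ_{n≥0} C(n+1, 1) u^n for |u|<1, with u = w/(9):
  c_n = C(n+1, 1) / (9)^(n+2).
  c_0 = 1/(9)^2 = 1/81.
  c_1 = 2/(9)^3 = 2/729.
The series is valid for |w/d| < 1, i.e. |z − z₀| < |d|.
Radius of convergence: R = |3 − z₀| = |9| = 9 (distance from z₀ to the singularity z = 3).

c_0 = 1/81, c_1 = 2/729; R = 9.


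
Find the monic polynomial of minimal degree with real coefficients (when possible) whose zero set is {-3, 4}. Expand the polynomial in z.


The polynomial is p(z) = ∏_{α ∈ S} (z − α), where S = {-3, 4}.
Expanding the product yields: p(z) = z^2 -z -12.
The resulting polynomial has degree 2 and real coefficients as required.

p(z) = z^2 -z -12.


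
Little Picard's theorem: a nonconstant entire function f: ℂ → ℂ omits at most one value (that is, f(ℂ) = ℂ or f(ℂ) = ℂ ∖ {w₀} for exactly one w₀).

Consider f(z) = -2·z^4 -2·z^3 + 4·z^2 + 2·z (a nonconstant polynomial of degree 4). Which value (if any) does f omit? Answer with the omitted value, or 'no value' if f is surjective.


Little Picard bounds the complement of f(ℂ) to at most one point.
For every w ∈ ℂ, the equation p(z) − w = 0 is a nonconstant polynomial in z and hence has at least one root by the fundamental theorem of algebra. So p is surjective onto ℂ, omitting no value.

Omitted value: no value.


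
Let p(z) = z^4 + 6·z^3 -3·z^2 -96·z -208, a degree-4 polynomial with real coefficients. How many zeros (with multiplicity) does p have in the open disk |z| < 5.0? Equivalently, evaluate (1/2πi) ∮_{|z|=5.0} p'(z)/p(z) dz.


The zeros of p are: -4, (-3 + 2i), (-3 - 2i), 4.
Their magnitudes are: 4, 3.606, 3.606, 4.
Zeros with |z| < R = 5.0: -4, (-3 + 2i), (-3 - 2i), 4.
Count = 4.
By the argument principle, (1/2πi) ∮_{|z|=R} p'(z)/p(z) dz equals exactly this count.

Number of zeros inside |z| < 5.0: 4.


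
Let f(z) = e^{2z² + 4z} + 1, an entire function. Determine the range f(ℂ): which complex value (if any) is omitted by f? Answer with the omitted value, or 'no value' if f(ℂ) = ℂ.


Little Picard bounds the complement of f(ℂ) to at most one point.
The exponent g(z) = 2z² + 4z is a nonconstant polynomial, hence surjective onto ℂ. So e^{g(z)} takes every value in {e^w : w ∈ ℂ} = ℂ ∖ {0}. Adding 1 shifts the range to ℂ ∖ {1}. f omits exactly 1.

Omitted value: 1.


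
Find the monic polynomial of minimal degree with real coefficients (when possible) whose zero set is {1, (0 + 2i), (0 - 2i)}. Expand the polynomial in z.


The polynomial is p(z) = ∏_{α ∈ S} (z − α), where S = {1, (0 + 2i), (0 - 2i)}.
Expanding the product yields: p(z) = z^3 -z^2 + 4·z -4.
Note conjugate pairs combine to real quadratics: (z − (0+2i))(z − (0−2i)) = z² + 4.
The resulting polynomial has degree 3 and real coefficients as required.

p(z) = z^3 -z^2 + 4·z -4.


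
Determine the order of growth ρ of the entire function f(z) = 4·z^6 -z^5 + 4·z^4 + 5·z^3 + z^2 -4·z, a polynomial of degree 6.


|f(z)| ≤ Σ|c_k|·r^k = O(r^6) as r → ∞. Polynomial growth is O(e^{r^ε}) for every ε > 0 (since r^6/e^{r^ε} → 0), so ρ ≤ ε for all ε > 0, i.e. ρ = 0. Every nonconstant polynomial has order 0.
Therefore ρ = 0.

Order ρ = 0.


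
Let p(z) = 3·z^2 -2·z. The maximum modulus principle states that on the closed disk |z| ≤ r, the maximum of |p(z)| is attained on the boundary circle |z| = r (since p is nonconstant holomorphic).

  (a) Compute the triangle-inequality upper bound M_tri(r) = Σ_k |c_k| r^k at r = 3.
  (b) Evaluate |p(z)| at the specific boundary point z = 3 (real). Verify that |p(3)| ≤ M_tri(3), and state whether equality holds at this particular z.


Coefficients: c_0 = 0, c_1 = -2, c_2 = 3. Radius r = 3.
Part (a). Triangle bound: M_tri(r) = Σ_k |c_k| r^k
  = |0|·3^0 + |-2|·3^1 + |3|·3^2
  = 0 + 6 + 27 = 33.
This bounds M(r) := max_{|z|=r} |p(z)| from above; equality holds iff all terms c_k z^k can be made to align in phase at a single z on |z|=r.
Part (b). At z = 3 (real, on the circle |z| = r):
  p(3) = (0)·3^0 + (-2)·3^1 + (3)·3^2 = 21.
  |p(3)| = 21.
Check: |p(3)| = 21 ≤ 33 = M_tri(3). ✓ Equality does not hold at z = 3 (the coefficients have mixed signs, so the terms do not all align in phase there).

M_tri(3) = 33; |p(3)| = 21; equality at z=3: no.


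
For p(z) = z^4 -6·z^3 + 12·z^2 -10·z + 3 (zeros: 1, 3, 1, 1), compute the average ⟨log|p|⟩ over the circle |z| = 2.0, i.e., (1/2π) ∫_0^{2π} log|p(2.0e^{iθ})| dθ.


Zeros: 1, 1, 1, 3; r = 2.0.
Inside |z| < r: 1, 1, 1. Outside (|z| ≥ r): 3.
p(0) = 3, so log|p(0)| = log(3) = 1.0986.
Apply Jensen: I(r) = log|p(0)| + Σ_k log(r/|z_k|), summed over zeros inside |z| < r.
  log(r/|z_k|) for z_k = 1: log(2.0/1) = 0.6931
  log(r/|z_k|) for z_k = 1: log(2.0/1) = 0.6931
  log(r/|z_k|) for z_k = 1: log(2.0/1) = 0.6931
  Outside zeros (3) contribute nothing to the Jensen sum.
Sum over inside zeros: 2.0794.
I(r) = log|p(0)| + (inside sum) = 1.0986 + 2.0794 = 3.1781.
Note: since some zeros are outside |z| ≤ r, the simplified n·log(r) form does NOT apply — only the inside zeros contribute.

I(r) ≈ 3.1781.


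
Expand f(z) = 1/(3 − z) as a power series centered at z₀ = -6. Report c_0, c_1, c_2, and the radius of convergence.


Let w = z − z₀, so z = z₀ + w.
Then 3 − z = 3 − (z₀ + w) = (3 − z₀) − w = 9 − w.
f(z) = 1/(9 − w) = (1/(9)) · 1/(1 − w/(9)) = Σ_{n≥0} w^n / (9)^(n+1).
So c_n = 1/(9)^(n+1):
  c_0 = 1/(9)^1 = 1/9.
  c_1 = 1/(9)^2 = 1/81.
  c_2 = 1/(9)^3 = 1/729.
The series is valid for |w/d| < 1, i.e. |z − z₀| < |d|.
Radius of convergence: R = |3 − z₀| = |9| = 9 (distance from z₀ to the singularity z = 3).

c_0 = 1/9, c_1 = 1/81, c_2 = 1/729; R = 9.


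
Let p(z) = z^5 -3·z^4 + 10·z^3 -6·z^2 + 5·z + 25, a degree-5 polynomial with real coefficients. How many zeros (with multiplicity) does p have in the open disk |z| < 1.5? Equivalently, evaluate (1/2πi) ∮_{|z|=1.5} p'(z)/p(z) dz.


The zeros of p are: (1 + 2i), (1 - 2i), -1, (1 + 2i), (1 - 2i).
Their magnitudes are: 2.236, 2.236, 1, 2.236, 2.236.
Zeros with |z| < R = 1.5: -1.
Count = 1.
By the argument principle, (1/2πi) ∮_{|z|=R} p'(z)/p(z) dz equals exactly this count.

Number of zeros inside |z| < 1.5: 1.


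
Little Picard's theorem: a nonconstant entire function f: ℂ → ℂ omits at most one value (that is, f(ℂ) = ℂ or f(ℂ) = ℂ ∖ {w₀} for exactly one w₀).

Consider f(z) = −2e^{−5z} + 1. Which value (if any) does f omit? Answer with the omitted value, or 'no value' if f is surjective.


Little Picard bounds the complement of f(ℂ) to at most one point.
e^{−5z} is never zero on ℂ, so -2·e^{−5z} takes every value in ℂ ∖ {0}. Adding 1 shifts the range to ℂ ∖ {1}. Thus f omits exactly the value 1.

Omitted value: 1.


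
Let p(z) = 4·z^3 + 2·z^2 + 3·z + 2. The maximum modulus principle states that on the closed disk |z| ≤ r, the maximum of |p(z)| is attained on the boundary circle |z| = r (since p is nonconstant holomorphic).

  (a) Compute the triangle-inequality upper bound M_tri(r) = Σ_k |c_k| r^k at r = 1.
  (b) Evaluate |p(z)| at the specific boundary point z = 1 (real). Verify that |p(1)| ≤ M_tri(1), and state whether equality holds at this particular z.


Coefficients: c_0 = 2, c_1 = 3, c_2 = 2, c_3 = 4. Radius r = 1.
Part (a). Triangle bound: M_tri(r) = Σ_k |c_k| r^k
  = |2|·1^0 + |3|·1^1 + |2|·1^2 + |4|·1^3
  = 2 + 3 + 2 + 4 = 11.
This bounds M(r) := max_{|z|=r} |p(z)| from above; equality holds iff all terms c_k z^k can be made to align in phase at a single z on |z|=r.
Part (b). At z = 1 (real, on the circle |z| = r):
  p(1) = (2)·1^0 + (3)·1^1 + (2)·1^2 + (4)·1^3 = 11.
  |p(1)| = 11.
Since all nonzero coefficients share the same sign, |p(1)| = 11 = M_tri(1); the triangle bound is attained at z = 1, so in fact M(r) = 11.

M_tri(1) = 11; |p(1)| = 11; equality at z=1: yes.


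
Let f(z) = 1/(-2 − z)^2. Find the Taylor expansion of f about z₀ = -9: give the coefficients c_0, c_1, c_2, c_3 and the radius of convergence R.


Let w = z − z₀, so z = z₀ + w.
Then -2 − z = -2 − (z₀ + w) = (-2 − z₀) − w = 7 − w.
f(z) = 1/(7 − w)^2 = (1/(7)^2) · (1 − w/(7))^{−2}.
By the binomial series (1−u)^{−2} = Σ_{n≥0} C(n+1, 1) u^n for |u|<1, with u = w/(7):
  c_n = C(n+1, 1) / (7)^(n+2).
  c_0 = 1/(7)^2 = 1/49.
  c_1 = 2/(7)^3 = 2/343.
  c_2 = 3/(7)^4 = 3/2401.
  c_3 = 4/(7)^5 = 4/16807.
The series is valid for |w/d| < 1, i.e. |z − z₀| < |d|.
Radius of convergence: R = |-2 − z₀| = |7| = 7 (distance from z₀ to the singularity z = -2).

c_0 = 1/49, c_1 = 2/343, c_2 = 3/2401, c_3 = 4/16807; R = 7.


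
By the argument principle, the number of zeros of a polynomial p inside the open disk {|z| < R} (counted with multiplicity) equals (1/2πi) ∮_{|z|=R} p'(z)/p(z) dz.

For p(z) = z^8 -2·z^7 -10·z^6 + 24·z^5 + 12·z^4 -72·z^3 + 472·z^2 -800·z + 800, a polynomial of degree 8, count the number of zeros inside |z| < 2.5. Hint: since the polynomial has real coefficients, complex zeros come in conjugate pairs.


The zeros of p are: (1 + 1i), (1 - 1i), (-3 + 1i), (-3 - 1i), (3 + 1i), (3 - 1i), (0 + 2i), (0 - 2i).
Their magnitudes are: 1.414, 1.414, 3.162, 3.162, 3.162, 3.162, 2, 2.
Zeros with |z| < R = 2.5: (1 + 1i), (1 - 1i), (0 + 2i), (0 - 2i).
Count = 4.
By the argument principle, (1/2πi) ∮_{|z|=R} p'(z)/p(z) dz equals exactly this count.

Number of zeros inside |z| < 2.5: 4.


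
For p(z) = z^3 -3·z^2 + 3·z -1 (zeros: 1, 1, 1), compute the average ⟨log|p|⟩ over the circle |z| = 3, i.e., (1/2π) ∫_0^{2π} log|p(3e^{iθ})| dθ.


Zeros: 1, 1, 1; r = 3.
Inside |z| < r: 1, 1, 1. Outside (|z| ≥ r): ∅.
p(0) = -1, so log|p(0)| = log(1) = 0.0000.
Apply Jensen: I(r) = log|p(0)| + Σ_k log(r/|z_k|), summed over zeros inside |z| < r.
  log(r/|z_k|) for z_k = 1: log(3/1) = 1.0986
  log(r/|z_k|) for z_k = 1: log(3/1) = 1.0986
  log(r/|z_k|) for z_k = 1: log(3/1) = 1.0986
Sum over inside zeros: 3.2958.
I(r) = log|p(0)| + (inside sum) = 0.0000 + 3.2958 = 3.2958.
Closed form (all zeros inside, monic): I(r) = n·log(r) = 3·log(3) = 3.2958. ✓

I(r) ≈ 3.2958.


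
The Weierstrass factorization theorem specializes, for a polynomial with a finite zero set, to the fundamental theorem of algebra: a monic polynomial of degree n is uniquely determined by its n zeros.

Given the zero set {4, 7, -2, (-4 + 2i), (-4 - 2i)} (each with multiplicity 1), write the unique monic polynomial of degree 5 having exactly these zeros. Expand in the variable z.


The polynomial is p(z) = ∏_{α ∈ S} (z − α), where S = {4, 7, -2, (-4 + 2i), (-4 - 2i)}.
Expanding the product yields: p(z) = z^5 -z^4 -46·z^3 -76·z^2 + 568·z + 1120.
Note conjugate pairs combine to real quadratics: (z − (-4+2i))(z − (-4−2i)) = z² + 8z + 20.
The resulting polynomial has degree 5 and real coefficients as required.

p(z) = z^5 -z^4 -46·z^3 -76·z^2 + 568·z + 1120.


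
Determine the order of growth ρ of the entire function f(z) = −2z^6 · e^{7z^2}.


M(r) = max_{|z|=r} |-2|·|z|^6·|e^{7z^2}| = 2·r^6 · e^{7r^2} (the factors attain their maxima compatibly on |z|=r). Then log M(r) = log 2 + 6·log r + 7r^2, dominated by the last term, so log log M(r) ~ 2·log r. The polynomial factor -2z^6 contributes only a log r term and does not affect the order. ρ = 2.
Therefore ρ = 2.

Order ρ = 2.


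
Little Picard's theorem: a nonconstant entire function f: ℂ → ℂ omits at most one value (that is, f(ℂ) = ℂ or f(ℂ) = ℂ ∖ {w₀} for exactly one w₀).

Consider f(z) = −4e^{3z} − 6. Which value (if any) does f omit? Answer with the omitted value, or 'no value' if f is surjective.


Little Picard bounds the complement of f(ℂ) to at most one point.
e^{3z} is never zero on ℂ, so -4·e^{3z} takes every value in ℂ ∖ {0}. Adding -6 shifts the range to ℂ ∖ {-6}. Thus f omits exactly the value -6.

Omitted value: -6.


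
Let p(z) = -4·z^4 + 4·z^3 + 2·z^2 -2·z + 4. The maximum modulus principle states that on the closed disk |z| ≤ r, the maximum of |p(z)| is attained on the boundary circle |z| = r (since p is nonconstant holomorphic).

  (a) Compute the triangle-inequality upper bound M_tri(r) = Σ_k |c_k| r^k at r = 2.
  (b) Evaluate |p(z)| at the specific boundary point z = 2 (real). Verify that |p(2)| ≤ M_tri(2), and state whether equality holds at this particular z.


Coefficients: c_0 = 4, c_1 = -2, c_2 = 2, c_3 = 4, c_4 = -4. Radius r = 2.
Part (a). Triangle bound: M_tri(r) = Σ_k |c_k| r^k
  = |4|·2^0 + |-2|·2^1 + |2|·2^2 + |4|·2^3 + |-4|·2^4
  = 4 + 4 + 8 + 32 + 64 = 112.
This bounds M(r) := max_{|z|=r} |p(z)| from above; equality holds iff all terms c_k z^k can be made to align in phase at a single z on |z|=r.
Part (b). At z = 2 (real, on the circle |z| = r):
  p(2) = (4)·2^0 + (-2)·2^1 + (2)·2^2 + (4)·2^3 + (-4)·2^4 = -24.
  |p(2)| = 24.
Check: |p(2)| = 24 ≤ 112 = M_tri(2). ✓ Equality does not hold at z = 2 (the coefficients have mixed signs, so the terms do not all align in phase there).

M_tri(2) = 112; |p(2)| = 24; equality at z=2: no.


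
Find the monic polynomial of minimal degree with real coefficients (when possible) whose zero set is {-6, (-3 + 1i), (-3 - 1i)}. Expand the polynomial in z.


The polynomial is p(z) = ∏_{α ∈ S} (z − α), where S = {-6, (-3 + 1i), (-3 - 1i)}.
Expanding the product yields: p(z) = z^3 + 12·z^2 + 46·z + 60.
Note conjugate pairs combine to real quadratics: (z − (-3+1i))(z − (-3−1i)) = z² + 6z + 10.
The resulting polynomial has degree 3 and real coefficients as required.

p(z) = z^3 + 12·z^2 + 46·z + 60.


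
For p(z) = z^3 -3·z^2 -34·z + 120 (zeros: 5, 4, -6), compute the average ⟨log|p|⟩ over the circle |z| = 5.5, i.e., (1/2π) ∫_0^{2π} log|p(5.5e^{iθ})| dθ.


Zeros: -6, 4, 5; r = 5.5.
Inside |z| < r: 4, 5. Outside (|z| ≥ r): -6.
p(0) = 120, so log|p(0)| = log(120) = 4.7875.
Apply Jensen: I(r) = log|p(0)| + Σ_k log(r/|z_k|), summed over zeros inside |z| < r.
  log(r/|z_k|) for z_k = 5: log(5.5/5) = 0.0953
  log(r/|z_k|) for z_k = 4: log(5.5/4) = 0.3185
  Outside zeros (-6) contribute nothing to the Jensen sum.
Sum over inside zeros: 0.4138.
I(r) = log|p(0)| + (inside sum) = 4.7875 + 0.4138 = 5.2013.
Note: since some zeros are outside |z| ≤ r, the simplified n·log(r) form does NOT apply — only the inside zeros contribute.

I(r) ≈ 5.2013.


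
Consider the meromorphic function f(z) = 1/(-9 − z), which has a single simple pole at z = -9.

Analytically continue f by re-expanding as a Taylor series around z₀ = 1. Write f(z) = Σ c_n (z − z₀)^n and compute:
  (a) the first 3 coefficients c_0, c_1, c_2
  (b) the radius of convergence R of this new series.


Let w = z − z₀, so z = z₀ + w.
Then -9 − z = -9 − (z₀ + w) = (-9 − z₀) − w = -10 − w.
f(z) = 1/(-10 − w) = (1/(-10)) · 1/(1 − w/(-10)) = Σ_{n≥0} w^n / (-10)^(n+1).
So c_n = 1/(-10)^(n+1):
  c_0 = 1/(-10)^1 = -1/10.
  c_1 = 1/(-10)^2 = 1/100.
  c_2 = 1/(-10)^3 = -1/1000.
The series is valid for |w/d| < 1, i.e. |z − z₀| < |d|.
Radius of convergence: R = |-9 − z₀| = |-10| = 10 (distance from z₀ to the singularity z = -9).

c_0 = -1/10, c_1 = 1/100, c_2 = -1/1000; R = 10.


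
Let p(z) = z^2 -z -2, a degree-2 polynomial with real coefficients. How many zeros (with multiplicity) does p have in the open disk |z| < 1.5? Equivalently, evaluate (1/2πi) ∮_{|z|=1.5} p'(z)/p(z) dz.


The zeros of p are: -1, 2.
Their magnitudes are: 1, 2.
Zeros with |z| < R = 1.5: -1.
Count = 1.
By the argument principle, (1/2πi) ∮_{|z|=R} p'(z)/p(z) dz equals exactly this count.

Number of zeros inside |z| < 1.5: 1.


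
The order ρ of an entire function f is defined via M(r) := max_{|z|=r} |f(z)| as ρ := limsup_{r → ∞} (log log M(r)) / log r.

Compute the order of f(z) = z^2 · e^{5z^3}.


M(r) = max_{|z|=r} |1|·|z|^2·|e^{5z^3}| = 1·r^2 · e^{5r^3} (the factors attain their maxima compatibly on |z|=r). Then log M(r) = log 1 + 2·log r + 5r^3, dominated by the last term, so log log M(r) ~ 3·log r. The polynomial factor 1z^2 contributes only a log r term and does not affect the order. ρ = 3.
Therefore ρ = 3.

Order ρ = 3.


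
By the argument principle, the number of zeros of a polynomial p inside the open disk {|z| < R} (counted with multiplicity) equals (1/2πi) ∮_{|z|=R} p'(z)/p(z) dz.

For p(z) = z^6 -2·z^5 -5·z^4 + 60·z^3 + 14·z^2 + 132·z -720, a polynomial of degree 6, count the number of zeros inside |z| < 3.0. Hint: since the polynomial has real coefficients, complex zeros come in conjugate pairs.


The zeros of p are: -4, 2, (-1 + 2i), (-1 - 2i), (3 + 3i), (3 - 3i).
Their magnitudes are: 4, 2, 2.236, 2.236, 4.243, 4.243.
Zeros with |z| < R = 3.0: 2, (-1 + 2i), (-1 - 2i).
Count = 3.
By the argument principle, (1/2πi) ∮_{|z|=R} p'(z)/p(z) dz equals exactly this count.

Number of zeros inside |z| < 3.0: 3.


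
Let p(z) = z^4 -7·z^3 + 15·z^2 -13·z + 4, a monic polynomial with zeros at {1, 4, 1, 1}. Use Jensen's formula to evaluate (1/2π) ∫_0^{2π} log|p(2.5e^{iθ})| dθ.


Zeros: 1, 1, 1, 4; r = 2.5.
Inside |z| < r: 1, 1, 1. Outside (|z| ≥ r): 4.
p(0) = 4, so log|p(0)| = log(4) = 1.3863.
Apply Jensen: I(r) = log|p(0)| + Σ_k log(r/|z_k|), summed over zeros inside |z| < r.
  log(r/|z_k|) for z_k = 1: log(2.5/1) = 0.9163
  log(r/|z_k|) for z_k = 1: log(2.5/1) = 0.9163
  log(r/|z_k|) for z_k = 1: log(2.5/1) = 0.9163
  Outside zeros (4) contribute nothing to the Jensen sum.
Sum over inside zeros: 2.7489.
I(r) = log|p(0)| + (inside sum) = 1.3863 + 2.7489 = 4.1352.
Note: since some zeros are outside |z| ≤ r, the simplified n·log(r) form does NOT apply — only the inside zeros contribute.

I(r) ≈ 4.1352.


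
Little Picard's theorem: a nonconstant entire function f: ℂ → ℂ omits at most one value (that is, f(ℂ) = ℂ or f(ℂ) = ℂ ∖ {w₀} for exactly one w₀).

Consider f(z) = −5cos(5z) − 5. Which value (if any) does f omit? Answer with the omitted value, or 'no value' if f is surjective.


Little Picard bounds the complement of f(ℂ) to at most one point.
cos is entire and surjective onto ℂ: for every w ∈ ℂ, cos(ζ) = w has a solution ζ ∈ ℂ (e.g., via the complex inverse arccos). With ζ = 5z this gives z = ζ/(5). Then -5·cos(5z) takes every value in -5·ℂ = ℂ, and adding -5 is a bijection of ℂ. So f is surjective and omits no value. (Note: only on the real line is cos bounded by [−1, 1].)

Omitted value: no value.


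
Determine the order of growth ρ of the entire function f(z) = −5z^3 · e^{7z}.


M(r) = max_{|z|=r} |-5|·|z|^3·|e^{7z}| = 5·r^3 · e^{7r^1} (the factors attain their maxima compatibly on |z|=r). Then log M(r) = log 5 + 3·log r + 7r^1, dominated by the last term, so log log M(r) ~ 1·log r. The polynomial factor -5z^3 contributes only a log r term and does not affect the order. ρ = 1.
Therefore ρ = 1.

Order ρ = 1.


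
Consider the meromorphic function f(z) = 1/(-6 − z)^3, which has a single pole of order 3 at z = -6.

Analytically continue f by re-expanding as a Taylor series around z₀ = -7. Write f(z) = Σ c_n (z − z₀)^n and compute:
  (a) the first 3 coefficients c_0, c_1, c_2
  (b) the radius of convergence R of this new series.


Let w = z − z₀, so z = z₀ + w.
Then -6 − z = -6 − (z₀ + w) = (-6 − z₀) − w = 1 − w.
f(z) = 1/(1 − w)^3 = (1/(1)^3) · (1 − w/(1))^{−3}.
By the binomial series (1−u)^{−3} = Σ_{n≥0} C(n+2, 2) u^n for |u|<1, with u = w/(1):
  c_n = C(n+2, 2) / (1)^(n+3).
  c_0 = 1/(1)^3 = 1.
  c_1 = 3/(1)^4 = 3.
  c_2 = 6/(1)^5 = 6.
The series is valid for |w/d| < 1, i.e. |z − z₀| < |d|.
Radius of convergence: R = |-6 − z₀| = |1| = 1 (distance from z₀ to the singularity z = -6).

c_0 = 1, c_1 = 3, c_2 = 6; R = 1.


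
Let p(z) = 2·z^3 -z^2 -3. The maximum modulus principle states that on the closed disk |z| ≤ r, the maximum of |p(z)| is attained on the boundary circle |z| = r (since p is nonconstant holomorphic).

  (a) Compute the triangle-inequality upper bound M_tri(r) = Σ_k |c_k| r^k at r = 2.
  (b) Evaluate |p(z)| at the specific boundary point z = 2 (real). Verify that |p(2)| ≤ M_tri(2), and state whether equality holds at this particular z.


Coefficients: c_0 = -3, c_1 = 0, c_2 = -1, c_3 = 2. Radius r = 2.
Part (a). Triangle bound: M_tri(r) = Σ_k |c_k| r^k
  = |-3|·2^0 + |0|·2^1 + |-1|·2^2 + |2|·2^3
  = 3 + 0 + 4 + 16 = 23.
This bounds M(r) := max_{|z|=r} |p(z)| from above; equality holds iff all terms c_k z^k can be made to align in phase at a single z on |z|=r.
Part (b). At z = 2 (real, on the circle |z| = r):
  p(2) = (-3)·2^0 + (0)·2^1 + (-1)·2^2 + (2)·2^3 = 9.
  |p(2)| = 9.
Check: |p(2)| = 9 ≤ 23 = M_tri(2). ✓ Equality does not hold at z = 2 (the coefficients have mixed signs, so the terms do not all align in phase there).

M_tri(2) = 23; |p(2)| = 9; equality at z=2: no.


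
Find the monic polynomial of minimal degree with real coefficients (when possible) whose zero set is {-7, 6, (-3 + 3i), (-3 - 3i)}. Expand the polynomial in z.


The polynomial is p(z) = ∏_{α ∈ S} (z − α), where S = {-7, 6, (-3 + 3i), (-3 - 3i)}.
Expanding the product yields: p(z) = z^4 + 7·z^3 -18·z^2 -234·z -756.
Note conjugate pairs combine to real quadratics: (z − (-3+3i))(z − (-3−3i)) = z² + 6z + 18.
The resulting polynomial has degree 4 and real coefficients as required.

p(z) = z^4 + 7·z^3 -18·z^2 -234·z -756.


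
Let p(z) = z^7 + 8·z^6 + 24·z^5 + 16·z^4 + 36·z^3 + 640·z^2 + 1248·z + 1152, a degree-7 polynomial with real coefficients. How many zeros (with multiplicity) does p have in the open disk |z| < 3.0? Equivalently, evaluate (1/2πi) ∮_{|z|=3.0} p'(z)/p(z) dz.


The zeros of p are: (-3 + 3i), (-3 - 3i), -4, (2 + 2i), (2 - 2i), (-1 + 1i), (-1 - 1i).
Their magnitudes are: 4.243, 4.243, 4, 2.828, 2.828, 1.414, 1.414.
Zeros with |z| < R = 3.0: (2 + 2i), (2 - 2i), (-1 + 1i), (-1 - 1i).
Count = 4.
By the argument principle, (1/2πi) ∮_{|z|=R} p'(z)/p(z) dz equals exactly this count.

Number of zeros inside |z| < 3.0: 4.


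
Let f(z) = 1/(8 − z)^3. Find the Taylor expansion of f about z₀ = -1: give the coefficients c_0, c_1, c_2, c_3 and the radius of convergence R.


Let w = z − z₀, so z = z₀ + w.
Then 8 − z = 8 − (z₀ + w) = (8 − z₀) − w = 9 − w.
f(z) = 1/(9 − w)^3 = (1/(9)^3) · (1 − w/(9))^{−3}.
By the binomial series (1−u)^{−3} = Σ_{n≥0} C(n+2, 2) u^n for |u|<1, with u = w/(9):
  c_n = C(n+2, 2) / (9)^(n+3).
  c_0 = 1/(9)^3 = 1/729.
  c_1 = 3/(9)^4 = 1/2187.
  c_2 = 6/(9)^5 = 2/19683.
  c_3 = 10/(9)^6 = 10/531441.
The series is valid for |w/d| < 1, i.e. |z − z₀| < |d|.
Radius of convergence: R = |8 − z₀| = |9| = 9 (distance from z₀ to the singularity z = 8).

c_0 = 1/729, c_1 = 1/2187, c_2 = 2/19683, c_3 = 10/531441; R = 9.


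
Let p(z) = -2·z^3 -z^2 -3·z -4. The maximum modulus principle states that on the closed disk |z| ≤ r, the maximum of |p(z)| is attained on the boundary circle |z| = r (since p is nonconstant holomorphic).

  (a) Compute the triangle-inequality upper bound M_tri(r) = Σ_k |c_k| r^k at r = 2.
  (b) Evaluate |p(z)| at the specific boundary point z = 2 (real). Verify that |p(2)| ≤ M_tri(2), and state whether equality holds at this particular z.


Coefficients: c_0 = -4, c_1 = -3, c_2 = -1, c_3 = -2. Radius r = 2.
Part (a). Triangle bound: M_tri(r) = Σ_k |c_k| r^k
  = |-4|·2^0 + |-3|·2^1 + |-1|·2^2 + |-2|·2^3
  = 4 + 6 + 4 + 16 = 30.
This bounds M(r) := max_{|z|=r} |p(z)| from above; equality holds iff all terms c_k z^k can be made to align in phase at a single z on |z|=r.
Part (b). At z = 2 (real, on the circle |z| = r):
  p(2) = (-4)·2^0 + (-3)·2^1 + (-1)·2^2 + (-2)·2^3 = -30.
  |p(2)| = 30.
Since all nonzero coefficients share the same sign, |p(2)| = 30 = M_tri(2); the triangle bound is attained at z = 2, so in fact M(r) = 30.

M_tri(2) = 30; |p(2)| = 30; equality at z=2: yes.


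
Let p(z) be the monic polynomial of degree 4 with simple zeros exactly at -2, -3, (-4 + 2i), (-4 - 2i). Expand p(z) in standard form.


The polynomial is p(z) = ∏_{α ∈ S} (z − α), where S = {-2, -3, (-4 + 2i), (-4 - 2i)}.
Expanding the product yields: p(z) = z^4 + 13·z^3 + 66·z^2 + 148·z + 120.
Note conjugate pairs combine to real quadratics: (z − (-4+2i))(z − (-4−2i)) = z² + 8z + 20.
The resulting polynomial has degree 4 and real coefficients as required.

p(z) = z^4 + 13·z^3 + 66·z^2 + 148·z + 120.


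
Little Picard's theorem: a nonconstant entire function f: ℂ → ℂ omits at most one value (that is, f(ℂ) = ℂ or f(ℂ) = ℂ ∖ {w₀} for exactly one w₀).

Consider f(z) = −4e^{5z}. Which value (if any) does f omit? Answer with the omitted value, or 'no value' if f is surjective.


Little Picard bounds the complement of f(ℂ) to at most one point.
e^{5z} is never zero on ℂ, so -4·e^{5z} takes every value in ℂ ∖ {0}. Adding 0 shifts the range to ℂ ∖ {0}. Thus f omits exactly the value 0.

Omitted value: 0.
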